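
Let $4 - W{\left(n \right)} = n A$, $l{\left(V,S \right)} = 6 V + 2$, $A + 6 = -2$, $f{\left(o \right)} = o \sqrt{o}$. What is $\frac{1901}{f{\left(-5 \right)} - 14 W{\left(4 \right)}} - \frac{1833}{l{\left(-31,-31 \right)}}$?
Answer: $\frac{289549317}{46761944} + \frac{9505 i \sqrt{5}}{254141} \approx 6.192 + 0.08363 i$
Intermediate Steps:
$f{\left(o \right)} = o^{\frac{3}{2}}$
$A = -8$ ($A = -6 - 2 = -8$)
$l{\left(V,S \right)} = 2 + 6 V$
$W{\left(n \right)} = 4 + 8 n$ ($W{\left(n \right)} = 4 - n \left(-8\right) = 4 - - 8 n = 4 + 8 n$)
$\frac{1901}{f{\left(-5 \right)} - 14 W{\left(4 \right)}} - \frac{1833}{l{\left(-31,-31 \right)}} = \frac{1901}{\left(-5\right)^{\frac{3}{2}} - 14 \left(4 + 8 \cdot 4\right)} - \frac{1833}{2 + 6 \left(-31\right)} = \frac{1901}{- 5 i \sqrt{5} - 14 \left(4 + 32\right)} - \frac{1833}{2 - 186} = \frac{1901}{- 5 i \sqrt{5} - 504} - \frac{1833}{-184} = \frac{1901}{- 5 i \sqrt{5} - 504} - - \frac{1833}{184} = \frac{1901}{-504 - 5 i \sqrt{5}} + \frac{1833}{184} = \frac{1833}{184} + \frac{1901}{-504 - 5 i \sqrt{5}}$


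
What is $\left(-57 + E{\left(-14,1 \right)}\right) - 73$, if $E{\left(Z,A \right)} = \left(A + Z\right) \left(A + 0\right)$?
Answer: $-143$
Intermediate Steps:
$E{\left(Z,A \right)} = A \left(A + Z\right)$ ($E{\left(Z,A \right)} = \left(A + Z\right) A = A \left(A + Z\right)$)
$\left(-57 + E{\left(-14,1 \right)}\right) - 73 = \left(-57 + 1 \left(1 - 14\right)\right) - 73 = \left(-57 + 1 \left(-13\right)\right) - 73 = \left(-57 - 13\right) - 73 = -70 - 73 = -143$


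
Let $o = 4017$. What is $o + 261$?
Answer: $4278$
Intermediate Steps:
$o + 261 = 4017 + 261 = 4278$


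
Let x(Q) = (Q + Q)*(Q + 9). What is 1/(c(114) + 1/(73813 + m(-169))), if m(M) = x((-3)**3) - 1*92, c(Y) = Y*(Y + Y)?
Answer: 74693/1941420457 ≈ 3.8473e-5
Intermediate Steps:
c(Y) = 2*Y**2 (c(Y) = Y*(2*Y) = 2*Y**2)
x(Q) = 2*Q*(9 + Q) (x(Q) = (2*Q)*(9 + Q) = 2*Q*(9 + Q))
m(M) = 880 (m(M) = 2*(-3)**3*(9 + (-3)**3) - 1*92 = 2*(-27)*(9 - 27) - 92 = 2*(-27)*(-18) - 92 = 972 - 92 = 880)
1/(c(114) + 1/(73813 + m(-169))) = 1/(2*114**2 + 1/(73813 + 880)) = 1/(2*12996 + 1/74693) = 1/(25992 + 1/74693) = 1/(1941420457/74693) = 74693/1941420457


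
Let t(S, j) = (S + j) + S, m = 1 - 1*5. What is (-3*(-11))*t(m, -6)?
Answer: -462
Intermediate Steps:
m = -4 (m = 1 - 5 = -4)
t(S, j) = j + 2*S
(-3*(-11))*t(m, -6) = (-3*(-11))*(-6 + 2*(-4)) = 33*(-6 - 8) = 33*(-14) = -462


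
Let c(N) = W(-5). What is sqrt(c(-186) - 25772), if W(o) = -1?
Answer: 11*I*sqrt(213) ≈ 160.54*I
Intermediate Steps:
c(N) = -1
sqrt(c(-186) - 25772) = sqrt(-1 - 25772) = sqrt(-25773) = 11*I*sqrt(213)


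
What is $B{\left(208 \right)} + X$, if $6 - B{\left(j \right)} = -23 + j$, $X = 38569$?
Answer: $38390$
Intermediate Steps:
$B{\left(j \right)} = 29 - j$ ($B{\left(j \right)} = 6 - \left(-23 + j\right) = 29 - j$)
$B{\left(208 \right)} + X = \left(29 - 208\right) + 38569 = -179 + 38569 = 38390$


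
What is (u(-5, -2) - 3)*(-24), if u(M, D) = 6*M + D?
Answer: 840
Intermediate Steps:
u(M, D) = D + 6*M
(u(-5, -2) - 3)*(-24) = ((-2 + 6*(-5)) - 3)*(-24) = ((-2 - 30) - 3)*(-24) = (-32 - 3)*(-24) = -35*(-24) = 840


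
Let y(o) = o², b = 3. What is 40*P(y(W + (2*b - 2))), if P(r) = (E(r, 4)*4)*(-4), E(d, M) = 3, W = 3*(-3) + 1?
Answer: -1920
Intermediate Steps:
W = -8 (W = -9 + 1 = -8)
P(r) = -48 (P(r) = (3*4)*(-4) = 12*(-4) = -48)
40*P(y(W + (2*b - 2))) = 40*(-48) = -1920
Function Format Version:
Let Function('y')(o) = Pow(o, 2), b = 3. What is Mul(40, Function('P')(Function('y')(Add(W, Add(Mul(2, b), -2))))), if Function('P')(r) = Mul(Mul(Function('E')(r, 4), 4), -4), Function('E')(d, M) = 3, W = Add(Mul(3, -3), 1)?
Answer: -1920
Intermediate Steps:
W = -8 (W = Add(-9, 1) = -8)
Function('P')(r) = -48 (Function('P')(r) = Mul(Mul(3, 4), -4) = Mul(12, -4) = -48)
Mul(40, Function('P')(Function('y')(Add(W, Add(Mul(2, b), -2))))) = Mul(40, -48) = -1920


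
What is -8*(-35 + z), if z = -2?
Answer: 296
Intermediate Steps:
-8*(-35 + z) = -8*(-35 - 2) = -8*(-37) = 296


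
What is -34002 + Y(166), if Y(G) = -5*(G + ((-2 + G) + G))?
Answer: -36482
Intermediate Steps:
Y(G) = 10 - 15*G (Y(G) = -5*(G + (-2 + 2*G)) = -5*(-2 + 3*G) = 10 - 15*G)
-34002 + Y(166) = -34002 + (10 - 15*166) = -34002 + (10 - 2490) = -34002 - 2480 = -36482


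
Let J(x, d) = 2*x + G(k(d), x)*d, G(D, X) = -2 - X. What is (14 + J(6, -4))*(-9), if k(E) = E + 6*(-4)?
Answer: -522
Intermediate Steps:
k(E) = -24 + E (k(E) = E - 24 = -24 + E)
J(x, d) = 2*x + d*(-2 - x) (J(x, d) = 2*x + (-2 - x)*d = 2*x + d*(-2 - x))
(14 + J(6, -4))*(-9) = (14 + (2*6 - 1*(-4)*(2 + 6)))*(-9) = (14 + (12 - 1*(-4)*8))*(-9) = (14 + (12 + 32))*(-9) = (14 + 44)*(-9) = 58*(-9) = -522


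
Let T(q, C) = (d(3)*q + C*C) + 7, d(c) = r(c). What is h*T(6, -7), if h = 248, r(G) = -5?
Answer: 6448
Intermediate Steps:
d(c) = -5
T(q, C) = 7 + C**2 - 5*q (T(q, C) = (-5*q + C*C) + 7 = (-5*q + C**2) + 7 = (C**2 - 5*q) + 7 = 7 + C**2 - 5*q)
h*T(6, -7) = 248*(7 + (-7)**2 - 5*6) = 248*(7 + 49 - 30) = 248*26 = 6448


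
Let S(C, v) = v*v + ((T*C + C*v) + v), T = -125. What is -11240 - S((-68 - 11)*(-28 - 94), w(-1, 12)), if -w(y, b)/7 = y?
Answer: 1125988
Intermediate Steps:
w(y, b) = -7*y
S(C, v) = v + v**2 - 125*C + C*v (S(C, v) = v*v + ((-125*C + C*v) + v) = v**2 + (v - 125*C + C*v) = v + v**2 - 125*C + C*v)
-11240 - S((-68 - 11)*(-28 - 94), w(-1, 12)) = -11240 - (-7*(-1) + (-7*(-1))**2 - 125*(-68 - 11)*(-28 - 94) + ((-68 - 11)*(-28 - 94))*(-7*(-1))) = -11240 - (7 + 7**2 - (-9875)*(-122) - 79*(-122)*7) = -11240 - (7 + 49 - 125*9638 + 9638*7) = -11240 - (7 + 49 - 1204750 + 67466) = -11240 - 1*(-1137228) = -11240 + 1137228 = 1125988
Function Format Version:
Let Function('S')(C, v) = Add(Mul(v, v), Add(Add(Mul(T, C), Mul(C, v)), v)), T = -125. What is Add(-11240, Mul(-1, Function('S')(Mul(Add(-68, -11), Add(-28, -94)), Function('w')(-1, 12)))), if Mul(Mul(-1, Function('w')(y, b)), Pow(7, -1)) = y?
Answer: 1125988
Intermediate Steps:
Function('w')(y, b) = Mul(-7, y)
Function('S')(C, v) = Add(v, Pow(v, 2), Mul(-125, C), Mul(C, v)) (Function('S')(C, v) = Add(Mul(v, v), Add(Add(Mul(-125, C), Mul(C, v)), v)) = Add(Pow(v, 2), Add(v, Mul(-125, C), Mul(C, v))) = Add(v, Pow(v, 2), Mul(-125, C), Mul(C, v)))
Add(-11240, Mul(-1, Function('S')(Mul(Add(-68, -11), Add(-28, -94)), Function('w')(-1, 12)))) = Add(-11240, Mul(-1, Add(Mul(-7, -1), Pow(Mul(-7, -1), 2), Mul(-125, Mul(Add(-68, -11), Add(-28, -94))), Mul(Mul(Add(-68, -11), Add(-28, -94)), Mul(-7, -1))))) = Add(-11240, Mul(-1, Add(7, Pow(7, 2), Mul(-125, Mul(-79, -122)), Mul(Mul(-79, -122), 7)))) = Add(-11240, Mul(-1, Add(7, 49, Mul(-125, 9638), Mul(9638, 7)))) = Add(-11240, Mul(-1, Add(7, 49, -1204750, 67466))) = Add(-11240, Mul(-1, -1137228)) = Add(-11240, 1137228) = 1125988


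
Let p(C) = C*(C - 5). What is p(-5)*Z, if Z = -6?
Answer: -300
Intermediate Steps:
p(C) = C*(-5 + C)
p(-5)*Z = -5*(-5 - 5)*(-6) = -5*(-10)*(-6) = 50*(-6) = -300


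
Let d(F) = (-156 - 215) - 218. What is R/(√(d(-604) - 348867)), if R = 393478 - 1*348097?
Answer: -45381*I*√21841/87364 ≈ -76.768*I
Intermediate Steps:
R = 45381 (R = 393478 - 348097 = 45381)
d(F) = -589 (d(F) = -371 - 218 = -589)
R/(√(d(-604) - 348867)) = 45381/(√(-589 - 348867)) = 45381/(√(-349456)) = 45381/((4*I*√21841)) = 45381*(-I*√21841/87364) = -45381*I*√21841/87364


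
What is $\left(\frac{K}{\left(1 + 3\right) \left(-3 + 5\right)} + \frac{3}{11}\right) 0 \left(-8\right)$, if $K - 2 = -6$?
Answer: $0$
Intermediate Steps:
$K = -4$ ($K = 2 - 6 = -4$)
$\left(\frac{K}{\left(1 + 3\right) \left(-3 + 5\right)} + \frac{3}{11}\right) 0 \left(-8\right) = \left(- \frac{4}{\left(1 + 3\right) \left(-3 + 5\right)} + \frac{3}{11}\right) 0 \left(-8\right) = \left(- \frac{4}{4 \cdot 2} + 3 \cdot \frac{1}{11}\right) 0 \left(-8\right) = \left(- \frac{4}{8} + \frac{3}{11}\right) 0 \left(-8\right) = \left(\left(-4\right) \frac{1}{8} + \frac{3}{11}\right) 0 \left(-8\right) = \left(- \frac{1}{2} + \frac{3}{11}\right) 0 \left(-8\right) = \left(- \frac{5}{22}\right) 0 \left(-8\right) = 0 \left(-8\right) = 0$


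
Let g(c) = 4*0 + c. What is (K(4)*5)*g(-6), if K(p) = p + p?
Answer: -240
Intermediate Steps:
g(c) = c (g(c) = 0 + c = c)
K(p) = 2*p
(K(4)*5)*g(-6) = ((2*4)*5)*(-6) = (8*5)*(-6) = 40*(-6) = -240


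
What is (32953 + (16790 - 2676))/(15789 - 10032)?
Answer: 15689/1919 ≈ 8.1756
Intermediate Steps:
(32953 + (16790 - 2676))/(15789 - 10032) = (32953 + 14114)/5757 = 47067*(1/5757) = 15689/1919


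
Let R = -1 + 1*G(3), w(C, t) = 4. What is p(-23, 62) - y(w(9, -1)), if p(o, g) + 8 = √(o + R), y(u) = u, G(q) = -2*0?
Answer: -12 + 2*I*√6 ≈ -12.0 + 4.899*I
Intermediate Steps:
G(q) = 0
R = -1 (R = -1 + 1*0 = -1 + 0 = -1)
p(o, g) = -8 + √(-1 + o) (p(o, g) = -8 + √(o - 1) = -8 + √(-1 + o))
p(-23, 62) - y(w(9, -1)) = (-8 + √(-1 - 23)) - 1*4 = (-8 + √(-24)) - 4 = (-8 + 2*I*√6) - 4 = -12 + 2*I*√6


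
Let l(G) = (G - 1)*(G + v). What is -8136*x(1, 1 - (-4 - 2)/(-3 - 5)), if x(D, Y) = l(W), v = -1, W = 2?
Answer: -8136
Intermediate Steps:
l(G) = (-1 + G)² (l(G) = (G - 1)*(G - 1) = (-1 + G)*(-1 + G) = (-1 + G)²)
x(D, Y) = 1 (x(D, Y) = 1 + 2² - 2*2 = 1 + 4 - 4 = 1)
-8136*x(1, 1 - (-4 - 2)/(-3 - 5)) = -8136*1 = -8136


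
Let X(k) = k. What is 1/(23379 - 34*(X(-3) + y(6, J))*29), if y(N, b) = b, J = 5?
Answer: 1/21407 ≈ 4.6714e-5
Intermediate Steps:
1/(23379 - 34*(X(-3) + y(6, J))*29) = 1/(23379 - 34*(-3 + 5)*29) = 1/(23379 - 34*2*29) = 1/(23379 - 68*29) = 1/(23379 - 1972) = 1/21407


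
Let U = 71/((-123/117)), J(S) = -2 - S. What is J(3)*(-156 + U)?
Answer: 45825/41 ≈ 1117.7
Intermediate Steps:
U = -2769/41 (U = 71/((-123*1/117)) = 71/(-41/39) = 71*(-39/41) = -2769/41 ≈ -67.537)
J(3)*(-156 + U) = (-2 - 1*3)*(-156 - 2769/41) = (-2 - 3)*(-9165/41) = -5*(-9165/41) = 45825/41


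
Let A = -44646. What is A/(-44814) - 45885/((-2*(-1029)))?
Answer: -2227221/104566 ≈ -21.300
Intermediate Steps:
A/(-44814) - 45885/((-2*(-1029))) = -44646/(-44814) - 45885/((-2*(-1029))) = -44646*(-1/44814) - 45885/2058 = 1063/1067 - 45885*1/2058 = 1063/1067 - 2185/98 = -2227221/104566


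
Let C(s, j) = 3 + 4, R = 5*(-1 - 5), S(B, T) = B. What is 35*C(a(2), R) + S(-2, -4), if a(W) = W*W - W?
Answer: 243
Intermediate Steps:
R = -30 (R = 5*(-6) = -30)
a(W) = W**2 - W
C(s, j) = 7
35*C(a(2), R) + S(-2, -4) = 35*7 - 2 = 245 - 2 = 243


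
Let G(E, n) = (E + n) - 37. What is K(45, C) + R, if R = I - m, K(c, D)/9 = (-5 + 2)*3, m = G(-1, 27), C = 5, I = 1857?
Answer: 1787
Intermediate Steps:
G(E, n) = -37 + E + n
m = -11 (m = -37 - 1 + 27 = -11)
K(c, D) = -81 (K(c, D) = 9*((-5 + 2)*3) = 9*(-3*3) = 9*(-9) = -81)
R = 1868 (R = 1857 - 1*(-11) = 1857 + 11 = 1868)
K(45, C) + R = -81 + 1868 = 1787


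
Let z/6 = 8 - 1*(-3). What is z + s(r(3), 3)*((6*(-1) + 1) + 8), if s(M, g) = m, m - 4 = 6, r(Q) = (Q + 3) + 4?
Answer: 96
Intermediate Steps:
r(Q) = 7 + Q (r(Q) = (3 + Q) + 4 = 7 + Q)
m = 10 (m = 4 + 6 = 10)
s(M, g) = 10
z = 66 (z = 6*(8 - 1*(-3)) = 6*(8 + 3) = 6*11 = 66)
z + s(r(3), 3)*((6*(-1) + 1) + 8) = 66 + 10*((6*(-1) + 1) + 8) = 66 + 10*((-6 + 1) + 8) = 66 + 10*(-5 + 8) = 66 + 10*3 = 66 + 30 = 96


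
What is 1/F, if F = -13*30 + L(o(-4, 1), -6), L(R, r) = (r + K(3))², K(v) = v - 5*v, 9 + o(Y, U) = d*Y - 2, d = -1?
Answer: -1/66 ≈ -0.015152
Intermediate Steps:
o(Y, U) = -11 - Y (o(Y, U) = -9 + (-Y - 2) = -9 + (-2 - Y) = -11 - Y)
K(v) = -4*v
L(R, r) = (-12 + r)² (L(R, r) = (r - 4*3)² = (r - 12)² = (-12 + r)²)
F = -66 (F = -13*30 + (-12 - 6)² = -390 + (-18)² = -390 + 324 = -66)
1/F = 1/(-66) = -1/66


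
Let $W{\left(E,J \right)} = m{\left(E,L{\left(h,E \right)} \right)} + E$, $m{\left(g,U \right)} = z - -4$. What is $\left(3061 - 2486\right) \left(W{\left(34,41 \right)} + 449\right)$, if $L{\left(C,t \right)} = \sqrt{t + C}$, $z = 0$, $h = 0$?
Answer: $280025$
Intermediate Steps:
$L{\left(C,t \right)} = \sqrt{C + t}$
$m{\left(g,U \right)} = 4$ ($m{\left(g,U \right)} = 0 - -4 = 0 + 4 = 4$)
$W{\left(E,J \right)} = 4 + E$
$\left(3061 - 2486\right) \left(W{\left(34,41 \right)} + 449\right) = \left(3061 - 2486\right) \left(\left(4 + 34\right) + 449\right) = 575 \left(38 + 449\right) = 575 \cdot 487 = 280025$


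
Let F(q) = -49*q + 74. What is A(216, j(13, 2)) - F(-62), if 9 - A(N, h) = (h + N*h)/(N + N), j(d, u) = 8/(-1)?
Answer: -167345/54 ≈ -3099.0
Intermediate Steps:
j(d, u) = -8 (j(d, u) = 8*(-1) = -8)
F(q) = 74 - 49*q
A(N, h) = 9 - (h + N*h)/(2*N) (A(N, h) = 9 - (h + N*h)/(N + N) = 9 - (h + N*h)/(2*N))
A(216, j(13, 2)) - F(-62) = (9 - 1/2*(-8) - 1/2*(-8)/216) - (74 - 49*(-62)) = (9 + 4 - 1/2*(-8)*1/216) - (74 + 3038) = (9 + 4 + 1/54) - 1*3112 = 703/54 - 3112 = -167345/54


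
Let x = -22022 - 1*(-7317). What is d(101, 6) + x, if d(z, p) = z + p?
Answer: -14598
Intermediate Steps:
x = -14705 (x = -22022 + 7317 = -14705)
d(z, p) = p + z
d(101, 6) + x = (6 + 101) - 14705 = 107 - 14705 = -14598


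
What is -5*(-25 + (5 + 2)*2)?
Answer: 55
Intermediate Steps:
-5*(-25 + (5 + 2)*2) = -5*(-25 + 7*2) = -5*(-25 + 14) = -5*(-11) = 55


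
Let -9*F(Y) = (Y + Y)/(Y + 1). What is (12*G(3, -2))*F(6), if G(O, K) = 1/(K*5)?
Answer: 8/35 ≈ 0.22857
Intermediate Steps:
F(Y) = -2*Y/(9*(1 + Y)) (F(Y) = -(Y + Y)/(9*(Y + 1)) = -2*Y/(9*(1 + Y)))
G(O, K) = 1/(5*K)
(12*G(3, -2))*F(6) = (12*((⅕)/(-2)))*(-2*6/(9 + 9*6)) = (12*((⅕)*(-½)))*(-2*6/(9 + 54)) = (12*(-⅒))*(-2*6/63) = -(-12)*6/(5*63) = -6/5*(-4/21) = 8/35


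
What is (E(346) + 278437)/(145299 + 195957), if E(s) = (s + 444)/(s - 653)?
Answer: 28493123/34921864 ≈ 0.81591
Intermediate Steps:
E(s) = (444 + s)/(-653 + s)
(E(346) + 278437)/(145299 + 195957) = ((444 + 346)/(-653 + 346) + 278437)/(145299 + 195957) = (790/(-307) + 278437)/341256 = (-1/307*790 + 278437)*(1/341256) = (-790/307 + 278437)*(1/341256) = (85479369/307)*(1/341256) = 28493123/34921864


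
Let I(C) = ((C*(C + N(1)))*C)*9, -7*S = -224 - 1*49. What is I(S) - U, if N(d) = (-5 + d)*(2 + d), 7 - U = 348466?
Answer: 718062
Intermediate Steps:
U = -348459 (U = 7 - 1*348466 = 7 - 348466 = -348459)
S = 39 (S = -(-224 - 1*49)/7 = -(-224 - 49)/7 = -⅐*(-273) = 39)
I(C) = 9*C²*(-12 + C) (I(C) = ((C*(C + (-10 + 1² - 3*1)))*C)*9 = ((C*(C + (-10 + 1 - 3)))*C)*9 = ((C*(C - 12))*C)*9 = ((C*(-12 + C))*C)*9 = (C²*(-12 + C))*9 = 9*C²*(-12 + C))
I(S) - U = 9*39²*(-12 + 39) - 1*(-348459) = 9*1521*27 + 348459 = 369603 + 348459 = 718062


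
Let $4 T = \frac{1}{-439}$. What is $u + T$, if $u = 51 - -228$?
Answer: $\frac{489923}{1756} \approx 279.0$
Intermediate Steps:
$T = - \frac{1}{1756}$ ($T = \frac{1}{4 \left(-439\right)} = \frac{1}{4} \left(- \frac{1}{439}\right) = - \frac{1}{1756} \approx -0.00056948$)
$u = 279$ ($u = 51 + 228 = 279$)
$u + T = 279 - \frac{1}{1756} = \frac{489923}{1756}$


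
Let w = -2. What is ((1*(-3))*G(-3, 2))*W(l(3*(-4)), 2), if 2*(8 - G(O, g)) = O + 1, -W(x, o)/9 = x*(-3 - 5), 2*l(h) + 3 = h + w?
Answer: 16524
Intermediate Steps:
l(h) = -5/2 + h/2 (l(h) = -3/2 + (h - 2)/2 = -3/2 + (-2 + h)/2 = -3/2 + (-1 + h/2) = -5/2 + h/2)
W(x, o) = 72*x (W(x, o) = -9*x*(-3 - 5) = -9*x*(-8) = -(-72)*x = 72*x)
G(O, g) = 15/2 - O/2 (G(O, g) = 8 - (O + 1)/2 = 8 - (1 + O)/2 = 8 + (-½ - O/2) = 15/2 - O/2)
((1*(-3))*G(-3, 2))*W(l(3*(-4)), 2) = ((1*(-3))*(15/2 - ½*(-3)))*(72*(-5/2 + (3*(-4))/2)) = (-3*(15/2 + 3/2))*(72*(-5/2 + (½)*(-12))) = (-3*9)*(72*(-5/2 - 6)) = -1944*(-17)/2 = -27*(-612) = 16524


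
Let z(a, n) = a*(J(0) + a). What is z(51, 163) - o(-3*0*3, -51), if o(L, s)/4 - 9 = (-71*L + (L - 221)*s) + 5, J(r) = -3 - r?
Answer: -42692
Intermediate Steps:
o(L, s) = 56 - 284*L + 4*s*(-221 + L) (o(L, s) = 36 + 4*((-71*L + (L - 221)*s) + 5) = 36 + 4*((-71*L + (-221 + L)*s) + 5) = 36 + 4*((-71*L + s*(-221 + L)) + 5) = 36 + 4*(5 - 71*L + s*(-221 + L)) = 36 + (20 - 284*L + 4*s*(-221 + L)) = 56 - 284*L + 4*s*(-221 + L))
z(a, n) = a*(-3 + a) (z(a, n) = a*((-3 - 1*0) + a) = a*((-3 + 0) + a) = a*(-3 + a))
z(51, 163) - o(-3*0*3, -51) = 51*(-3 + 51) - (56 - 884*(-51) - 284*(-3*0)*3 + 4*(-3*0*3)*(-51)) = 51*48 - (56 + 45084 - 0*3 + 4*(0*3)*(-51)) = 2448 - (56 + 45084 - 284*0 + 4*0*(-51)) = 2448 - (56 + 45084 + 0 + 0) = 2448 - 1*45140 = 2448 - 45140 = -42692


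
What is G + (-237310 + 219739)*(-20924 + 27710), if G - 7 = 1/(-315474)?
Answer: -37616109927727/315474 ≈ -1.1924e+8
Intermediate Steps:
G = 2208317/315474 (G = 7 + 1/(-315474) = 7 - 1/315474 = 2208317/315474 ≈ 7.0000)
G + (-237310 + 219739)*(-20924 + 27710) = 2208317/315474 + (-237310 + 219739)*(-20924 + 27710) = 2208317/315474 - 17571*6786 = 2208317/315474 - 119236806 = -37616109927727/315474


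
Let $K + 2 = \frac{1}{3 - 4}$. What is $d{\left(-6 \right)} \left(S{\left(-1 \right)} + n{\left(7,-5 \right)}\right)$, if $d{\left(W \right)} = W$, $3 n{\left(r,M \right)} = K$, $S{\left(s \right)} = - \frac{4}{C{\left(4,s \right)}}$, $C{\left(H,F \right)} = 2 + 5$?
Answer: $\frac{66}{7} \approx 9.4286$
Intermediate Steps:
$C{\left(H,F \right)} = 7$
$K = -3$ ($K = -2 + \frac{1}{3 - 4} = -2 + \frac{1}{-1} = -2 - 1 = -3$)
$S{\left(s \right)} = - \frac{4}{7}$
$n{\left(r,M \right)} = -1$ ($n{\left(r,M \right)} = \frac{1}{3} \left(-3\right) = -1$)
$d{\left(-6 \right)} \left(S{\left(-1 \right)} + n{\left(7,-5 \right)}\right) = - 6 \left(- \frac{4}{7} - 1\right) = \left(-6\right) \left(- \frac{11}{7}\right) = \frac{66}{7}$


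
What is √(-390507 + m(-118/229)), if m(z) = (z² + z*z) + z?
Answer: I*√20478576761/229 ≈ 624.91*I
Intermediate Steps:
m(z) = z + 2*z² (m(z) = (z² + z²) + z = 2*z² + z = z + 2*z²)
√(-390507 + m(-118/229)) = √(-390507 + (-118/229)*(1 + 2*(-118/229))) = √(-390507 + (-118*1/229)*(1 + 2*(-118*1/229))) = √(-390507 - 118*(1 + 2*(-118/229))/229) = √(-390507 - 118*(1 - 236/229)/229) = √(-390507 - 118/229*(-7/229)) = √(-390507 + 826/52441) = √(-20478576761/52441) = I*√20478576761/229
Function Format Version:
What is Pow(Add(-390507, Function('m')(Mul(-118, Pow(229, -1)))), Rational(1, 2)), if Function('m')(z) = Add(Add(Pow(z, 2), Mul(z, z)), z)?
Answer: Mul(Rational(1, 229), I, Pow(20478576761, Rational(1, 2))) ≈ Mul(624.91, I)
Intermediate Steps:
Function('m')(z) = Add(z, Mul(2, Pow(z, 2))) (Function('m')(z) = Add(Add(Pow(z, 2), Pow(z, 2)), z) = Add(Mul(2, Pow(z, 2)), z) = Add(z, Mul(2, Pow(z, 2))))
Pow(Add(-390507, Function('m')(Mul(-118, Pow(229, -1)))), Rational(1, 2)) = Pow(Add(-390507, Mul(Mul(-118, Pow(229, -1)), Add(1, Mul(2, Mul(-118, Pow(229, -1)))))), Rational(1, 2)) = Pow(Add(-390507, Mul(Mul(-118, Rational(1, 229)), Add(1, Mul(2, Mul(-118, Rational(1, 229)))))), Rational(1, 2)) = Pow(Add(-390507, Mul(Rational(-118, 229), Add(1, Mul(2, Rational(-118, 229))))), Rational(1, 2)) = Pow(Add(-390507, Mul(Rational(-118, 229), Add(1, Rational(-236, 229)))), Rational(1, 2)) = Pow(Add(-390507, Mul(Rational(-118, 229), Rational(-7, 229))), Rational(1, 2)) = Pow(Add(-390507, Rational(826, 52441)), Rational(1, 2)) = Pow(Rational(-20478576761, 52441), Rational(1, 2)) = Mul(Rational(1, 229), I, Pow(20478576761, Rational(1, 2)))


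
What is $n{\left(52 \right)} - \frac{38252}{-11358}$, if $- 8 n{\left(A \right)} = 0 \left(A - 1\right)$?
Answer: $\frac{19126}{5679} \approx 3.3678$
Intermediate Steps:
$n{\left(A \right)} = 0$ ($n{\left(A \right)} = - \frac{0 \left(A - 1\right)}{8} = - \frac{0 \left(-1 + A\right)}{8} = \left(- \frac{1}{8}\right) 0 = 0$)
$n{\left(52 \right)} - \frac{38252}{-11358} = 0 - \frac{38252}{-11358} = 0 - 38252 \left(- \frac{1}{11358}\right) = 0 - - \frac{19126}{5679} = 0 + \frac{19126}{5679} = \frac{19126}{5679}$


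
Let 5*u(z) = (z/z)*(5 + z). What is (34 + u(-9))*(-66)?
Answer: -10956/5 ≈ -2191.2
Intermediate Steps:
u(z) = 1 + z/5 (u(z) = ((z/z)*(5 + z))/5 = (1*(5 + z))/5 = (5 + z)/5 = 1 + z/5)
(34 + u(-9))*(-66) = (34 + (1 + (1/5)*(-9)))*(-66) = (34 + (1 - 9/5))*(-66) = (34 - 4/5)*(-66) = (166/5)*(-66) = -10956/5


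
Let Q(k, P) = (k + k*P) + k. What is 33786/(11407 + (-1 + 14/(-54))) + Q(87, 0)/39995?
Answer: 7307580612/2463332045 ≈ 2.9665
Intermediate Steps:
Q(k, P) = 2*k + P*k (Q(k, P) = (k + P*k) + k = 2*k + P*k)
33786/(11407 + (-1 + 14/(-54))) + Q(87, 0)/39995 = 33786/(11407 + (-1 + 14/(-54))) + (87*(2 + 0))/39995 = 33786/(11407 + (-1 + 14*(-1/54))) + (87*2)*(1/39995) = 33786/(11407 + (-1 - 7/27)) + 174*(1/39995) = 33786/(11407 - 34/27) + 174/39995 = 33786/(307955/27) + 174/39995 = 33786*(27/307955) + 174/39995 = 912222/307955 + 174/39995 = 7307580612/2463332045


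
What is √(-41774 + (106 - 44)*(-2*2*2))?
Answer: I*√42270 ≈ 205.6*I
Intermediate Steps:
√(-41774 + (106 - 44)*(-2*2*2)) = √(-41774 + 62*(-4*2)) = √(-41774 + 62*(-8)) = √(-41774 - 496) = √(-42270) = I*√42270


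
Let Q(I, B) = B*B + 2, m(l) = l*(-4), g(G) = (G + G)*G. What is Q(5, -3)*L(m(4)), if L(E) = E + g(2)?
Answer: -88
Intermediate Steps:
g(G) = 2*G**2 (g(G) = (2*G)*G = 2*G**2)
m(l) = -4*l
Q(I, B) = 2 + B**2 (Q(I, B) = B**2 + 2 = 2 + B**2)
L(E) = 8 + E (L(E) = E + 2*2**2 = E + 2*4 = E + 8 = 8 + E)
Q(5, -3)*L(m(4)) = (2 + (-3)**2)*(8 - 4*4) = (2 + 9)*(8 - 16) = 11*(-8) = -88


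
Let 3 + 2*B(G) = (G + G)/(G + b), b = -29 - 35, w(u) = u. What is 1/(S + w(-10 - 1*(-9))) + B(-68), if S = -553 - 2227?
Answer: -60277/61182 ≈ -0.98521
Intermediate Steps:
b = -64
S = -2780
B(G) = -3/2 + G/(-64 + G) (B(G) = -3/2 + ((G + G)/(G - 64))/2 = -3/2 + ((2*G)/(-64 + G))/2 = -3/2 + (2*G/(-64 + G))/2 = -3/2 + G/(-64 + G))
1/(S + w(-10 - 1*(-9))) + B(-68) = 1/(-2780 + (-10 - 1*(-9))) + (192 - 1*(-68))/(2*(-64 - 68)) = 1/(-2780 + (-10 + 9)) + (½)*(192 + 68)/(-132) = 1/(-2780 - 1) + (½)*(-1/132)*260 = 1/(-2781) - 65/66 = -1/2781 - 65/66 = -60277/61182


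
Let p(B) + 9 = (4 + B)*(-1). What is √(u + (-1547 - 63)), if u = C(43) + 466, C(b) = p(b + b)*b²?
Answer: I*√184195 ≈ 429.18*I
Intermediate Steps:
p(B) = -13 - B (p(B) = -9 + (4 + B)*(-1) = -9 + (-4 - B) = -13 - B)
C(b) = b²*(-13 - 2*b) (C(b) = (-13 - (b + b))*b² = (-13 - 2*b)*b² = b²*(-13 - 2*b))
u = -182585 (u = 43²*(-13 - 2*43) + 466 = 1849*(-13 - 86) + 466 = 1849*(-99) + 466 = -183051 + 466 = -182585)
√(u + (-1547 - 63)) = √(-182585 + (-1547 - 63)) = √(-182585 - 1610) = √(-184195) = I*√184195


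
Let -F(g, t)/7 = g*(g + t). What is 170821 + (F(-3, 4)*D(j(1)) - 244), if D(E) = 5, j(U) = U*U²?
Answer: 170682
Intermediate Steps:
j(U) = U³
F(g, t) = -7*g*(g + t)
170821 + (F(-3, 4)*D(j(1)) - 244) = 170821 + (-7*(-3)*(-3 + 4)*5 - 244) = 170821 + (-7*(-3)*1*5 - 244) = 170821 + (21*5 - 244) = 170821 + (105 - 244) = 170821 - 139 = 170682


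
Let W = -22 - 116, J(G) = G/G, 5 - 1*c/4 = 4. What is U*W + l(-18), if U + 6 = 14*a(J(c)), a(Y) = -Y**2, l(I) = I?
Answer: 2742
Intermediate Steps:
c = 4 (c = 20 - 4*4 = 20 - 16 = 4)
J(G) = 1
W = -138
U = -20 (U = -6 + 14*(-1*1**2) = -6 + 14*(-1*1) = -6 + 14*(-1) = -6 - 14 = -20)
U*W + l(-18) = -20*(-138) - 18 = 2760 - 18 = 2742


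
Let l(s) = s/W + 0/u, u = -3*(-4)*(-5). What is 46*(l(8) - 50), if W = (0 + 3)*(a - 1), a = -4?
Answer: -34868/15 ≈ -2324.5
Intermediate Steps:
u = -60 (u = 12*(-5) = -60)
W = -15 (W = (0 + 3)*(-4 - 1) = 3*(-5) = -15)
l(s) = -s/15 (l(s) = s/(-15) + 0/(-60) = s*(-1/15) + 0*(-1/60) = -s/15 + 0 = -s/15)
46*(l(8) - 50) = 46*(-1/15*8 - 50) = 46*(-8/15 - 50) = 46*(-758/15) = -34868/15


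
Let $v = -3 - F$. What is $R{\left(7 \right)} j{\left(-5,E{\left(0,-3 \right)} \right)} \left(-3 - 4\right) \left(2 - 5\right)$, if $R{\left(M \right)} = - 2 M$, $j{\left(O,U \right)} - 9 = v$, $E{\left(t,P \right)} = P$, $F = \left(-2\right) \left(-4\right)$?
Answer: $588$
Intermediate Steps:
$F = 8$
$v = -11$ ($v = -3 - 8 = -11$)
$j{\left(O,U \right)} = -2$ ($j{\left(O,U \right)} = 9 - 11 = -2$)
$R{\left(7 \right)} j{\left(-5,E{\left(0,-3 \right)} \right)} \left(-3 - 4\right) \left(2 - 5\right) = \left(-2\right) 7 \left(-2\right) \left(-3 - 4\right) \left(2 - 5\right) = \left(-14\right) \left(-2\right) \left(- 7 \left(2 - 5\right)\right) = 28 \left(\left(-7\right) \left(-3\right)\right) = 28 \cdot 21 = 588$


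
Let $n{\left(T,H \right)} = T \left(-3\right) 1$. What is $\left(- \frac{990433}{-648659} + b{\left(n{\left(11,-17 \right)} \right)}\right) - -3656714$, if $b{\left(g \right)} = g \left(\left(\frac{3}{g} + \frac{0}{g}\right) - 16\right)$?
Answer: $\frac{2372305874888}{648659} \approx 3.6572 \cdot 10^{6}$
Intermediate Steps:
$n{\left(T,H \right)} = - 3 T$ ($n{\left(T,H \right)} = - 3 T 1 = - 3 T$)
$b{\left(g \right)} = g \left(-16 + \frac{3}{g}\right)$ ($b{\left(g \right)} = g \left(\left(\frac{3}{g} + 0\right) - 16\right) = g \left(\frac{3}{g} - 16\right) = g \left(-16 + \frac{3}{g}\right)$)
$\left(- \frac{990433}{-648659} + b{\left(n{\left(11,-17 \right)} \right)}\right) - -3656714 = \left(- \frac{990433}{-648659} - \left(-3 + 16 \left(\left(-3\right) 11\right)\right)\right) - -3656714 = \left(\left(-990433\right) \left(- \frac{1}{648659}\right) + \left(3 - -528\right)\right) + 3656714 = \left(\frac{990433}{648659} + \left(3 + 528\right)\right) + 3656714 = \left(\frac{990433}{648659} + 531\right) + 3656714 = \frac{345428362}{648659} + 3656714 = \frac{2372305874888}{648659}$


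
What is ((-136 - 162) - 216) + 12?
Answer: -502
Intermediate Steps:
((-136 - 162) - 216) + 12 = (-298 - 216) + 12 = -514 + 12 = -502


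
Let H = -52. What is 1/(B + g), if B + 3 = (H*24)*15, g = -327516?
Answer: -1/346239 ≈ -2.8882e-6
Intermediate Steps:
B = -18723 (B = -3 - 52*24*15 = -3 - 1248*15 = -3 - 18720 = -18723)
1/(B + g) = 1/(-18723 - 327516) = 1/(-346239) = -1/346239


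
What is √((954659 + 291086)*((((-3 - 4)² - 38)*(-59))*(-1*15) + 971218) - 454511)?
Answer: √1222016840474 ≈ 1.1054e+6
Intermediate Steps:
√((954659 + 291086)*((((-3 - 4)² - 38)*(-59))*(-1*15) + 971218) - 454511) = √(1245745*((((-7)² - 38)*(-59))*(-15) + 971218) - 454511) = √(1245745*(((49 - 38)*(-59))*(-15) + 971218) - 454511) = √(1245745*((11*(-59))*(-15) + 971218) - 454511) = √(1245745*(-649*(-15) + 971218) - 454511) = √(1245745*(9735 + 971218) - 454511) = √(1245745*980953 - 454511) = √(1222017294985 - 454511) = √1222016840474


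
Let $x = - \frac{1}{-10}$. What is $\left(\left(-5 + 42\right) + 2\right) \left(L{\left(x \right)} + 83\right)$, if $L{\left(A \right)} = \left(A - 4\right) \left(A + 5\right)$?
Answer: $\frac{246129}{100} \approx 2461.3$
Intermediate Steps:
$x = \frac{1}{10}$ ($x = \left(-1\right) \left(- \frac{1}{10}\right) = \frac{1}{10} \approx 0.1$)
$L{\left(A \right)} = \left(-4 + A\right) \left(5 + A\right)$
$\left(\left(-5 + 42\right) + 2\right) \left(L{\left(x \right)} + 83\right) = \left(\left(-5 + 42\right) + 2\right) \left(\left(-20 + \frac{1}{10} + \left(\frac{1}{10}\right)^{2}\right) + 83\right) = \left(37 + 2\right) \left(\left(-20 + \frac{1}{10} + \frac{1}{100}\right) + 83\right) = 39 \left(- \frac{1989}{100} + 83\right) = 39 \cdot \frac{6311}{100} = \frac{246129}{100}$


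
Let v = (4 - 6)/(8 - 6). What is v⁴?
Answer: 1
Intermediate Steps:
v = -1 (v = -2/2 = -2*½ = -1)
v⁴ = (-1)⁴ = 1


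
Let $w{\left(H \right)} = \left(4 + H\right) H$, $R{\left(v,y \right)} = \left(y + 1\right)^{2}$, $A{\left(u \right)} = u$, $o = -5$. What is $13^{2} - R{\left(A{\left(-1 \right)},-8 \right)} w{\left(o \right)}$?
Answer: $-76$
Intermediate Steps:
$R{\left(v,y \right)} = \left(1 + y\right)^{2}$
$w{\left(H \right)} = H \left(4 + H\right)$
$13^{2} - R{\left(A{\left(-1 \right)},-8 \right)} w{\left(o \right)} = 13^{2} - \left(1 - 8\right)^{2} \left(- 5 \left(4 - 5\right)\right) = 169 - \left(-7\right)^{2} \left(\left(-5\right) \left(-1\right)\right) = 169 - 49 \cdot 5 = 169 - 245 = -76$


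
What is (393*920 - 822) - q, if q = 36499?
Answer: 324239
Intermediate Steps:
(393*920 - 822) - q = (393*920 - 822) - 1*36499 = (361560 - 822) - 36499 = 360738 - 36499 = 324239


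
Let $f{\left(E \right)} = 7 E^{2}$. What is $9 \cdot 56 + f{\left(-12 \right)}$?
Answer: $1512$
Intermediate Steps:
$9 \cdot 56 + f{\left(-12 \right)} = 9 \cdot 56 + 7 \left(-12\right)^{2} = 504 + 7 \cdot 144 = 504 + 1008 = 1512$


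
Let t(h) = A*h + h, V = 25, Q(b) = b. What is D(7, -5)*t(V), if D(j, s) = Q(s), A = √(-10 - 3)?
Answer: -125 - 125*I*√13 ≈ -125.0 - 450.69*I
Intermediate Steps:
A = I*√13 (A = √(-13) = I*√13 ≈ 3.6056*I)
D(j, s) = s
t(h) = h + I*h*√13 (t(h) = (I*√13)*h + h = I*h*√13 + h = h + I*h*√13)
D(7, -5)*t(V) = -125*(1 + I*√13) = -5*(25 + 25*I*√13) = -125 - 125*I*√13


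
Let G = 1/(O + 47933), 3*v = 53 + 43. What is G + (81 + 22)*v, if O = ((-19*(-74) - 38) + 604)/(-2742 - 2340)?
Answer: 401442146573/121796767 ≈ 3296.0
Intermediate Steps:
O = -986/2541 (O = ((1406 - 38) + 604)/(-5082) = (1368 + 604)*(-1/5082) = 1972*(-1/5082) = -986/2541 ≈ -0.38804)
v = 32 (v = (53 + 43)/3 = (⅓)*96 = 32)
G = 2541/121796767 (G = 1/(-986/2541 + 47933) = 1/(121796767/2541) = 2541/121796767 ≈ 2.0863e-5)
G + (81 + 22)*v = 2541/121796767 + (81 + 22)*32 = 2541/121796767 + 103*32 = 2541/121796767 + 3296 = 401442146573/121796767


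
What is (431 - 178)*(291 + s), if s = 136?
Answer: 108031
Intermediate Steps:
(431 - 178)*(291 + s) = (431 - 178)*(291 + 136) = 253*427 = 108031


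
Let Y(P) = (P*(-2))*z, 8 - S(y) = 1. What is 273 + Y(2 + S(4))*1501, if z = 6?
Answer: -161835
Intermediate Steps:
S(y) = 7 (S(y) = 8 - 1*1 = 8 - 1 = 7)
Y(P) = -12*P (Y(P) = (P*(-2))*6 = -2*P*6 = -12*P)
273 + Y(2 + S(4))*1501 = 273 - 12*(2 + 7)*1501 = 273 - 12*9*1501 = 273 - 108*1501 = 273 - 162108 = -161835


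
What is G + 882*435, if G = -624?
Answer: 383046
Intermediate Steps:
G + 882*435 = -624 + 882*435 = -624 + 383670 = 383046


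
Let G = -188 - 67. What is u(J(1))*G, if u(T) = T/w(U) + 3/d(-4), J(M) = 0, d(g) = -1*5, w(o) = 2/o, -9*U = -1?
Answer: 153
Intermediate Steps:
U = ⅑ (U = -⅑*(-1) = ⅑ ≈ 0.11111)
d(g) = -5
u(T) = -⅗ + T/18 (u(T) = T/((2/(⅑))) + 3/(-5) = T/((2*9)) + 3*(-⅕) = T/18 - ⅗ = -⅗ + T/18)
G = -255
u(J(1))*G = (-⅗ + (1/18)*0)*(-255) = (-⅗ + 0)*(-255) = -⅗*(-255) = 153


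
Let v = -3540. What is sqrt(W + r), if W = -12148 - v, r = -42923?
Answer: I*sqrt(51531) ≈ 227.0*I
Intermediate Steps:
W = -8608 (W = -12148 - 1*(-3540) = -12148 + 3540 = -8608)
sqrt(W + r) = sqrt(-8608 - 42923) = sqrt(-51531) = I*sqrt(51531)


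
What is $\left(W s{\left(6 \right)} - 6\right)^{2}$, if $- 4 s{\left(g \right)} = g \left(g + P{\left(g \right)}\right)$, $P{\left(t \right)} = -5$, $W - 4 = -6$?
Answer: $9$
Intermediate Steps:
$W = -2$ ($W = 4 - 6 = -2$)
$s{\left(g \right)} = - \frac{g \left(-5 + g\right)}{4}$ ($s{\left(g \right)} = - \frac{g \left(g - 5\right)}{4} = - \frac{g \left(-5 + g\right)}{4}$)
$\left(W s{\left(6 \right)} - 6\right)^{2} = \left(- 2 \cdot \frac{1}{4} \cdot 6 \left(5 - 6\right) - 6\right)^{2} = \left(- 2 \cdot \frac{1}{4} \cdot 6 \left(-1\right) - 6\right)^{2} = \left(\left(-2\right) \left(- \frac{3}{2}\right) - 6\right)^{2} = \left(3 - 6\right)^{2} = \left(-3\right)^{2} = 9$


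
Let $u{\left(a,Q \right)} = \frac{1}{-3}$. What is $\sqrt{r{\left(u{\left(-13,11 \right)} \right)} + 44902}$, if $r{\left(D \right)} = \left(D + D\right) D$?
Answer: $\frac{2 \sqrt{101030}}{3} \approx 211.9$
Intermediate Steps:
$u{\left(a,Q \right)} = - \frac{1}{3}$
$r{\left(D \right)} = 2 D^{2}$ ($r{\left(D \right)} = 2 D D = 2 D^{2}$)
$\sqrt{r{\left(u{\left(-13,11 \right)} \right)} + 44902} = \sqrt{2 \left(- \frac{1}{3}\right)^{2} + 44902} = \sqrt{2 \cdot \frac{1}{9} + 44902} = \sqrt{\frac{2}{9} + 44902} = \sqrt{\frac{404120}{9}} = \frac{2 \sqrt{101030}}{3}$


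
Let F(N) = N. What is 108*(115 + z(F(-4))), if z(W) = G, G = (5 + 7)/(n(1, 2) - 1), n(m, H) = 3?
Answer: 13068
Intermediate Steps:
G = 6 (G = (5 + 7)/(3 - 1) = 12/2 = 12*(½) = 6)
z(W) = 6
108*(115 + z(F(-4))) = 108*(115 + 6) = 108*121 = 13068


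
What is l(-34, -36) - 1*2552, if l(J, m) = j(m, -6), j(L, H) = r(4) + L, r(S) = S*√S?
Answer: -2580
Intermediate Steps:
r(S) = S^(3/2)
j(L, H) = 8 + L (j(L, H) = 4^(3/2) + L = 8 + L)
l(J, m) = 8 + m
l(-34, -36) - 1*2552 = (8 - 36) - 1*2552 = -28 - 2552 = -2580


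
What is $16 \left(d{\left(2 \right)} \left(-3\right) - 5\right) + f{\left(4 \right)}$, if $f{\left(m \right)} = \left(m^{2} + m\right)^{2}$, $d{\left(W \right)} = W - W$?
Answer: $320$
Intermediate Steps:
$d{\left(W \right)} = 0$
$f{\left(m \right)} = \left(m + m^{2}\right)^{2}$
$16 \left(d{\left(2 \right)} \left(-3\right) - 5\right) + f{\left(4 \right)} = 16 \left(0 \left(-3\right) - 5\right) + 4^{2} \left(1 + 4\right)^{2} = 16 \left(0 - 5\right) + 16 \cdot 5^{2} = 16 \left(-5\right) + 16 \cdot 25 = -80 + 400 = 320$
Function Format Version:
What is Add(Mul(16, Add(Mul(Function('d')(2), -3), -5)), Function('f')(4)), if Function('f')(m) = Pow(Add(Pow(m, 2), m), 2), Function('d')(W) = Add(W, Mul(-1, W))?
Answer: 320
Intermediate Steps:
Function('d')(W) = 0
Function('f')(m) = Pow(Add(m, Pow(m, 2)), 2)
Add(Mul(16, Add(Mul(Function('d')(2), -3), -5)), Function('f')(4)) = Add(Mul(16, Add(Mul(0, -3), -5)), Mul(Pow(4, 2), Pow(Add(1, 4), 2))) = Add(Mul(16, Add(0, -5)), Mul(16, Pow(5, 2))) = Add(Mul(16, -5), Mul(16, 25)) = Add(-80, 400) = 320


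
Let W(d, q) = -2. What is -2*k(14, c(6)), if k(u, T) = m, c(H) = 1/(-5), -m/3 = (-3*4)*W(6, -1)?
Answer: 144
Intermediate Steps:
m = -72 (m = -3*(-3*4)*(-2) = -(-36)*(-2) = -3*24 = -72)
c(H) = -1/5
k(u, T) = -72
-2*k(14, c(6)) = -2*(-72) = 144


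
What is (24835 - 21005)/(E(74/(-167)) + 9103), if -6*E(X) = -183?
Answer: 7660/18267 ≈ 0.41934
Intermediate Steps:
E(X) = 61/2 (E(X) = -1/6*(-183) = 61/2)
(24835 - 21005)/(E(74/(-167)) + 9103) = (24835 - 21005)/(61/2 + 9103) = 3830/(18267/2) = 3830*(2/18267) = 7660/18267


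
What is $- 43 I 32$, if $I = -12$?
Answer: $16512$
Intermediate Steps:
$- 43 I 32 = \left(-43\right) \left(-12\right) 32 = 516 \cdot 32 = 16512$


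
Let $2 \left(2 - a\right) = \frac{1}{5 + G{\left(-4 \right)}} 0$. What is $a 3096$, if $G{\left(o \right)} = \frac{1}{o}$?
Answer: $6192$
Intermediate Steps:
$a = 2$ ($a = 2 - \frac{\frac{1}{5 + \frac{1}{-4}} \cdot 0}{2} = 2 - \frac{\frac{1}{5 - \frac{1}{4}} \cdot 0}{2} = 2 - \frac{\frac{1}{\frac{19}{4}} \cdot 0}{2} = 2 - \frac{\frac{4}{19} \cdot 0}{2} = 2 - 0 = 2 + 0 = 2$)
$a 3096 = 2 \cdot 3096 = 6192$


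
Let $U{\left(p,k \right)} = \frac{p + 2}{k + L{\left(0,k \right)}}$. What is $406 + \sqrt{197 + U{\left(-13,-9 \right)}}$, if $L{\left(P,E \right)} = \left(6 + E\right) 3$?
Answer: $406 + \frac{\sqrt{7114}}{6} \approx 420.06$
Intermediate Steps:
$L{\left(P,E \right)} = 18 + 3 E$
$U{\left(p,k \right)} = \frac{2 + p}{18 + 4 k}$ ($U{\left(p,k \right)} = \frac{p + 2}{k + \left(18 + 3 k\right)} = \frac{2 + p}{18 + 4 k}$)
$406 + \sqrt{197 + U{\left(-13,-9 \right)}} = 406 + \sqrt{197 + \frac{2 - 13}{2 \left(9 + 2 \left(-9\right)\right)}} = 406 + \sqrt{197 + \frac{1}{2} \frac{1}{9 - 18} \left(-11\right)} = 406 + \sqrt{197 + \frac{1}{2} \frac{1}{-9} \left(-11\right)} = 406 + \sqrt{197 + \frac{1}{2} \left(- \frac{1}{9}\right) \left(-11\right)} = 406 + \sqrt{197 + \frac{11}{18}} = 406 + \sqrt{\frac{3557}{18}} = 406 + \frac{\sqrt{7114}}{6}$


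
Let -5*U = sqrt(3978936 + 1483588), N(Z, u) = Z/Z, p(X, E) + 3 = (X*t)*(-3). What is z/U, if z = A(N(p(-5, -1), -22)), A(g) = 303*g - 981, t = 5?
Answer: 1695*sqrt(1365631)/1365631 ≈ 1.4505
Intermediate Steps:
p(X, E) = -3 - 15*X (p(X, E) = -3 + (X*5)*(-3) = -3 + (5*X)*(-3) = -3 - 15*X)
N(Z, u) = 1
A(g) = -981 + 303*g
z = -678 (z = -981 + 303*1 = -981 + 303 = -678)
U = -2*sqrt(1365631)/5 (U = -sqrt(3978936 + 1483588)/5 = -2*sqrt(1365631)/5 ≈ -467.44)
z/U = -678*(-5*sqrt(1365631)/2731262) = -(-1695)*sqrt(1365631)/1365631 = 1695*sqrt(1365631)/1365631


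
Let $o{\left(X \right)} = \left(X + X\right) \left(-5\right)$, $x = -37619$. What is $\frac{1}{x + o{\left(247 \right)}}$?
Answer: $- \frac{1}{40089} \approx -2.4944 \cdot 10^{-5}$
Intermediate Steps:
$o{\left(X \right)} = - 10 X$ ($o{\left(X \right)} = 2 X \left(-5\right) = - 10 X$)
$\frac{1}{x + o{\left(247 \right)}} = \frac{1}{-37619 - 2470} = \frac{1}{-40089} = - \frac{1}{40089}$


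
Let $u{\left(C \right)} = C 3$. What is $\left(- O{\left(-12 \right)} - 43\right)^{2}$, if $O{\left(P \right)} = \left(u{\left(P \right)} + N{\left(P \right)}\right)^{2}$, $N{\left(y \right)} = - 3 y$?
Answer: $1849$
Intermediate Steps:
$u{\left(C \right)} = 3 C$
$O{\left(P \right)} = 0$ ($O{\left(P \right)} = \left(3 P - 3 P\right)^{2} = 0^{2} = 0$)
$\left(- O{\left(-12 \right)} - 43\right)^{2} = \left(\left(-1\right) 0 - 43\right)^{2} = \left(0 - 43\right)^{2} = \left(-43\right)^{2} = 1849$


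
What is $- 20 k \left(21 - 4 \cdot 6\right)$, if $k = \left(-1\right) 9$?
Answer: $-540$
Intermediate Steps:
$k = -9$
$- 20 k \left(21 - 4 \cdot 6\right) = \left(-20\right) \left(-9\right) \left(21 - 4 \cdot 6\right) = 180 \left(21 - 24\right) = 180 \left(-3\right) = -540$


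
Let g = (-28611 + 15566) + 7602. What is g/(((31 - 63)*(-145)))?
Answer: -5443/4640 ≈ -1.1731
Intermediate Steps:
g = -5443 (g = -13045 + 7602 = -5443)
g/(((31 - 63)*(-145))) = -5443*(-1/(145*(31 - 63))) = -5443/((-32*(-145))) = -5443/4640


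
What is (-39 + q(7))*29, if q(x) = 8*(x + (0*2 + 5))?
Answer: 1653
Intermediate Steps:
q(x) = 40 + 8*x (q(x) = 8*(x + (0 + 5)) = 8*(x + 5) = 8*(5 + x) = 40 + 8*x)
(-39 + q(7))*29 = (-39 + (40 + 8*7))*29 = (-39 + (40 + 56))*29 = (-39 + 96)*29 = 57*29 = 1653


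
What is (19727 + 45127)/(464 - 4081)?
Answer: -64854/3617 ≈ -17.930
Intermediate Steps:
(19727 + 45127)/(464 - 4081) = 64854/(-3617) = 64854*(-1/3617) = -64854/3617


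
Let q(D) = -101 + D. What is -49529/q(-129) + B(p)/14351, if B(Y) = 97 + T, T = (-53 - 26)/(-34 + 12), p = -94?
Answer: 3909475982/18154015 ≈ 215.35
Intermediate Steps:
T = 79/22 (T = -79/(-22) = -79*(-1/22) = 79/22 ≈ 3.5909)
B(Y) = 2213/22 (B(Y) = 97 + 79/22 = 2213/22)
-49529/q(-129) + B(p)/14351 = -49529/(-101 - 129) + (2213/22)/14351 = -49529/(-230) + (2213/22)*(1/14351) = -49529*(-1/230) + 2213/315722 = 49529/230 + 2213/315722 = 3909475982/18154015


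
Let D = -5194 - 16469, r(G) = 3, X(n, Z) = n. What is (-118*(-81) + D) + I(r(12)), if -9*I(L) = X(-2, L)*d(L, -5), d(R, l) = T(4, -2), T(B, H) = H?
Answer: -108949/9 ≈ -12105.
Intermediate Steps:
d(R, l) = -2
D = -21663
I(L) = -4/9 (I(L) = -(-2)*(-2)/9 = -⅑*4 = -4/9)
(-118*(-81) + D) + I(r(12)) = (-118*(-81) - 21663) - 4/9 = (9558 - 21663) - 4/9 = -12105 - 4/9 = -108949/9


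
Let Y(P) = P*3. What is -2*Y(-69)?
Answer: 414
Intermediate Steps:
Y(P) = 3*P
-2*Y(-69) = -6*(-69) = -2*(-207) = 414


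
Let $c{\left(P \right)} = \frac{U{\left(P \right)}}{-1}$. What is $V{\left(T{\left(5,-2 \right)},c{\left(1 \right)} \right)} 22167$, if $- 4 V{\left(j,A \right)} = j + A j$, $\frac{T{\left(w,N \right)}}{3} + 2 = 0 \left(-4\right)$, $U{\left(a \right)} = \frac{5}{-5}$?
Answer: $66501$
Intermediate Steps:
$U{\left(a \right)} = -1$ ($U{\left(a \right)} = 5 \left(- \frac{1}{5}\right) = -1$)
$T{\left(w,N \right)} = -6$ ($T{\left(w,N \right)} = -6 + 3 \cdot 0 \left(-4\right) = -6 + 3 \cdot 0 = -6 + 0 = -6$)
$c{\left(P \right)} = 1$ ($c{\left(P \right)} = - \frac{1}{-1} = \left(-1\right) \left(-1\right) = 1$)
$V{\left(j,A \right)} = - \frac{j}{4} - \frac{A j}{4}$ ($V{\left(j,A \right)} = - \frac{j + A j}{4} = - \frac{j}{4} - \frac{A j}{4}$)
$V{\left(T{\left(5,-2 \right)},c{\left(1 \right)} \right)} 22167 = \left(- \frac{1}{4}\right) \left(-6\right) \left(1 + 1\right) 22167 = \left(- \frac{1}{4}\right) \left(-6\right) 2 \cdot 22167 = 3 \cdot 22167 = 66501$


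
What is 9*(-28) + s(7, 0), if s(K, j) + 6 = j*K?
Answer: -258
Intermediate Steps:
s(K, j) = -6 + K*j (s(K, j) = -6 + j*K = -6 + K*j)
9*(-28) + s(7, 0) = 9*(-28) + (-6 + 7*0) = -252 + (-6 + 0) = -252 - 6 = -258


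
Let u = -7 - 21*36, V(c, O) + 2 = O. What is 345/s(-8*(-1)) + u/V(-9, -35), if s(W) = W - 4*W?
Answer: 1849/296 ≈ 6.2466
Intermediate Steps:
V(c, O) = -2 + O
s(W) = -3*W
u = -763 (u = -7 - 756 = -763)
345/s(-8*(-1)) + u/V(-9, -35) = 345/((-(-24)*(-1))) - 763/(-2 - 35) = 345/((-3*8)) - 763/(-37) = 345/(-24) - 763*(-1/37) = 345*(-1/24) + 763/37 = -115/8 + 763/37 = 1849/296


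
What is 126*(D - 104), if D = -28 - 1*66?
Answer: -24948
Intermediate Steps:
D = -94 (D = -28 - 66 = -94)
126*(D - 104) = 126*(-94 - 104) = 126*(-198) = -24948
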